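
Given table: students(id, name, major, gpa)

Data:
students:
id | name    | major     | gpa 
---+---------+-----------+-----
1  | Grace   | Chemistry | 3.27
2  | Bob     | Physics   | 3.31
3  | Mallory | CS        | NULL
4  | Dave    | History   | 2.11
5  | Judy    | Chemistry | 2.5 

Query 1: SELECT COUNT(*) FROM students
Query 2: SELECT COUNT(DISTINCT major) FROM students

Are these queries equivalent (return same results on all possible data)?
No, not equivalent

Query 1 returns: [(5,)]
Query 2 returns: [(4,)]

Reason: COUNT(*) counts rows, COUNT(DISTINCT major) counts unique majors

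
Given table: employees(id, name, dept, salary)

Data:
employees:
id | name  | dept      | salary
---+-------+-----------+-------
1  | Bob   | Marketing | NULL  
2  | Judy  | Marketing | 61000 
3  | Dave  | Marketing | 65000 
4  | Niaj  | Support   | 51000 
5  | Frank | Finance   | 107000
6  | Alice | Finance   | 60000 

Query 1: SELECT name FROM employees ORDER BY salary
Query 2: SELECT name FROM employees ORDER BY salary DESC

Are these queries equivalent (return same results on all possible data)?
No, not equivalent

Query 1 returns: [('Bob',), ('Niaj',), ('Alice',), ('Judy',), ('Dave',), ('Frank',)]
Query 2 returns: [('Frank',), ('Dave',), ('Judy',), ('Alice',), ('Niaj',), ('Bob',)]

Reason: ASC vs DESC gives opposite ordering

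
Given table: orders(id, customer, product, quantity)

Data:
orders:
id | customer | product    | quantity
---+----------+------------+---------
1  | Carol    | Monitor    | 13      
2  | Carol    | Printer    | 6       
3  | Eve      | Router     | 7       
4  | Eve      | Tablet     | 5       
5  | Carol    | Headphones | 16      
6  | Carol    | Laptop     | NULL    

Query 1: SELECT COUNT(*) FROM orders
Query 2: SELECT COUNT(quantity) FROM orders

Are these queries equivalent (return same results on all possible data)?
No, not equivalent

Query 1 returns: [(6,)]
Query 2 returns: [(5,)]

Reason: COUNT(*) includes NULLs, COUNT(column) excludes them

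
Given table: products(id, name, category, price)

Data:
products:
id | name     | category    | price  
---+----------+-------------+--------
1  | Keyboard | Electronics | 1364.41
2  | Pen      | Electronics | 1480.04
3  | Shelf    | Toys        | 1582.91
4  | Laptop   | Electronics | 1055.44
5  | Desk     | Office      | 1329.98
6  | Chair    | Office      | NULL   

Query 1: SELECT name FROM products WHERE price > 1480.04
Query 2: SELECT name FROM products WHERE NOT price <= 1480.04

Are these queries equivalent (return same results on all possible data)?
Yes, equivalent

Both queries return: [('Shelf',)]

Reason: Both filter price > 1480.04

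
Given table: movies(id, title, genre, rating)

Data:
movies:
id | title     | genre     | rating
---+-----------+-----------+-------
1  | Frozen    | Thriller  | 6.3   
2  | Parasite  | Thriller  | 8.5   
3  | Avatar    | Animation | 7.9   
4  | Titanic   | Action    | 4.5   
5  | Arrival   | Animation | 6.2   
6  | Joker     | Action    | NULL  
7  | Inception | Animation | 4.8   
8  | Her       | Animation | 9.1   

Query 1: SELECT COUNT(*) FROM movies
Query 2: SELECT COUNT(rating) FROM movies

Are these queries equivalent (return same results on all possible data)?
No, not equivalent

Query 1 returns: [(8,)]
Query 2 returns: [(7,)]

Reason: COUNT(*) includes NULLs, COUNT(column) excludes them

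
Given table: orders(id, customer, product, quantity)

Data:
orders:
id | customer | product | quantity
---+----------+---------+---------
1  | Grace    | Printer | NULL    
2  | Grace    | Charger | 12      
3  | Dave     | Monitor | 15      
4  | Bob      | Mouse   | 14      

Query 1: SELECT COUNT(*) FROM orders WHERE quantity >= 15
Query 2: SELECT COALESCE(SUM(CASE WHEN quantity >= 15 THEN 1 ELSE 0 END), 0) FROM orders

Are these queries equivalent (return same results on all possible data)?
Yes, equivalent

Both queries return: [(1,)]

Reason: COUNT with WHERE vs conditional SUM (COALESCE handles empty-table NULL)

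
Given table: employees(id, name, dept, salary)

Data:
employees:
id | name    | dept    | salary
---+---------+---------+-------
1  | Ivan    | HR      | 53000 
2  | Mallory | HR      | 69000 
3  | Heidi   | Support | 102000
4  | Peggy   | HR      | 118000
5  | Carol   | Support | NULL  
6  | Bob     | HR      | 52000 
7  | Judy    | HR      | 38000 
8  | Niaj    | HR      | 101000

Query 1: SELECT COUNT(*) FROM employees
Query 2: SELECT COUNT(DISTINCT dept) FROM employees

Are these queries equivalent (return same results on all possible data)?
No, not equivalent

Query 1 returns: [(8,)]
Query 2 returns: [(2,)]

Reason: COUNT(*) counts rows, COUNT(DISTINCT dept) counts unique depts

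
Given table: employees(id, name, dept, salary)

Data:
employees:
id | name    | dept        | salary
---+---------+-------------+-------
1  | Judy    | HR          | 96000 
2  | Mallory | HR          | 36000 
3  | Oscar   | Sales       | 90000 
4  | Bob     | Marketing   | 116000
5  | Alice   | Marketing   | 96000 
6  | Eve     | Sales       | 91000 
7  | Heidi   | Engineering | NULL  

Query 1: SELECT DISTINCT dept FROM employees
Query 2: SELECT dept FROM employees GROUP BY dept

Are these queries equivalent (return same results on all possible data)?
Yes, equivalent

Both queries return: [('Engineering',), ('HR',), ('Marketing',), ('Sales',)]

Reason: Both get unique depts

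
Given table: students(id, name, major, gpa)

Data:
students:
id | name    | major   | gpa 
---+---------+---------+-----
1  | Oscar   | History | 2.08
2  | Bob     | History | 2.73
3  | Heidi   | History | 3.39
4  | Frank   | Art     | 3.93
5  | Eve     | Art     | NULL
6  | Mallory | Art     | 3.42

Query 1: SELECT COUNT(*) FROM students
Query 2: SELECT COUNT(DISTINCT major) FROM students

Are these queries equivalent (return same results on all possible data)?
No, not equivalent

Query 1 returns: [(6,)]
Query 2 returns: [(2,)]

Reason: COUNT(*) counts rows, COUNT(DISTINCT major) counts unique majors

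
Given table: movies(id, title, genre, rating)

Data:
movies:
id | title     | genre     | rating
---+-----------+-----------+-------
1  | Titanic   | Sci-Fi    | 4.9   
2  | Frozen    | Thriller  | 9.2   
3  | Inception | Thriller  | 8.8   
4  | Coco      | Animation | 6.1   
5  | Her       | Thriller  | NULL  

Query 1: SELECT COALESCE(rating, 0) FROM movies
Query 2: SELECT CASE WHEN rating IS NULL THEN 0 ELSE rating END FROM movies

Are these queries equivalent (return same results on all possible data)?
Yes, equivalent

Both queries return: [(0,), (4.9,), (6.1,), (8.8,), (9.2,)]

Reason: COALESCE vs CASE for NULL handling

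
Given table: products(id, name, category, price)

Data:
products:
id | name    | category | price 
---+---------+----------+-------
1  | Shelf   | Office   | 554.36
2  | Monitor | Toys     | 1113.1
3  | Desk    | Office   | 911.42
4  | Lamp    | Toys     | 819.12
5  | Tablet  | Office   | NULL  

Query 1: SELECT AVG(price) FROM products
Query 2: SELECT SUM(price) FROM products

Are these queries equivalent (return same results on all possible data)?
No, not equivalent

Query 1 returns: [(849.5,)]
Query 2 returns: [(3398.0,)]

Reason: AVG vs SUM give different aggregate values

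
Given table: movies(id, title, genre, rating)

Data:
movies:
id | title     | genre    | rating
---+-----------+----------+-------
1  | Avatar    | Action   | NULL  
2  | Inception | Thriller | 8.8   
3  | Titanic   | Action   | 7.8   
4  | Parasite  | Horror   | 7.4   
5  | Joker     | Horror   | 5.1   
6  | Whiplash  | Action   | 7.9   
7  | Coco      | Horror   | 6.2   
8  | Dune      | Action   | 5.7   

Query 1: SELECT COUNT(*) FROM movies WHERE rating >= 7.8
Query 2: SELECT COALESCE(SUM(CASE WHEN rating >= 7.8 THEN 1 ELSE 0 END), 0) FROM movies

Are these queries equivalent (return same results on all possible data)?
Yes, equivalent

Both queries return: [(3,)]

Reason: COUNT with WHERE vs conditional SUM (COALESCE handles empty-table NULL)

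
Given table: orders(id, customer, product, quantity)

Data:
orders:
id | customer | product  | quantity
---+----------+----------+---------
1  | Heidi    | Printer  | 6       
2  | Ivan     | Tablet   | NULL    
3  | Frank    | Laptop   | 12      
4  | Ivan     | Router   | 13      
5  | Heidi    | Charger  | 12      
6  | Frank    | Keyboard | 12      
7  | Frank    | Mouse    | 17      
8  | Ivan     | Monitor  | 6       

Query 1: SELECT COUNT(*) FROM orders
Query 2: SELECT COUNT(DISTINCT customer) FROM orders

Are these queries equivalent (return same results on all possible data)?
No, not equivalent

Query 1 returns: [(8,)]
Query 2 returns: [(3,)]

Reason: COUNT(*) counts rows, COUNT(DISTINCT customer) counts unique customers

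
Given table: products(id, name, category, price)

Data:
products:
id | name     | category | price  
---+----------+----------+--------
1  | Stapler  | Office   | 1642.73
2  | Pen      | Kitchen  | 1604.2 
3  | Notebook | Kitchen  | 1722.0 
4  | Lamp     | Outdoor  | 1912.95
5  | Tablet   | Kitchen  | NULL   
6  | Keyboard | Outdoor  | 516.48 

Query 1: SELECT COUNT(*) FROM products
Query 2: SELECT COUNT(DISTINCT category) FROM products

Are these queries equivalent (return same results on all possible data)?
No, not equivalent

Query 1 returns: [(6,)]
Query 2 returns: [(3,)]

Reason: COUNT(*) counts rows, COUNT(DISTINCT category) counts unique categorys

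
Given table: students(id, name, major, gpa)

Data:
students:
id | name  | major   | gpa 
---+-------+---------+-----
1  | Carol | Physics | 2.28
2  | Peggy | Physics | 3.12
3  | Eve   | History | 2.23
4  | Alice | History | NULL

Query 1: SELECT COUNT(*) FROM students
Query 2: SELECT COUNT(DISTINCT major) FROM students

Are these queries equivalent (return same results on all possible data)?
No, not equivalent

Query 1 returns: [(4,)]
Query 2 returns: [(2,)]

Reason: COUNT(*) counts rows, COUNT(DISTINCT major) counts unique majors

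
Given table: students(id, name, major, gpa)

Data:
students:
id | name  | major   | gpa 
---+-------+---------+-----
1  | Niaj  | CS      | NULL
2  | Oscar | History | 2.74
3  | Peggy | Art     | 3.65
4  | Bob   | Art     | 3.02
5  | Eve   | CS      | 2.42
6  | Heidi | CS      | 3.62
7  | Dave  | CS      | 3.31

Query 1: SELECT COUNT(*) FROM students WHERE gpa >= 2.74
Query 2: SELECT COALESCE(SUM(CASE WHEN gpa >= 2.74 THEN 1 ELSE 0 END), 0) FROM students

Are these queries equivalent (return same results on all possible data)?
Yes, equivalent

Both queries return: [(5,)]

Reason: COUNT with WHERE vs conditional SUM (COALESCE handles empty-table NULL)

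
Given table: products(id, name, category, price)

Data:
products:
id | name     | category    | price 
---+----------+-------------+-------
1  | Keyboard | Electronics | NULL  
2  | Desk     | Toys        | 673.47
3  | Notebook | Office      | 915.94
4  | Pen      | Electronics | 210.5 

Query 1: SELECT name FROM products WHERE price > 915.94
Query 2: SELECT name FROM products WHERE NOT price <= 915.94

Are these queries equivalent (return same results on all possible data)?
Yes, equivalent

Both queries return: []

Reason: Both filter price > 915.94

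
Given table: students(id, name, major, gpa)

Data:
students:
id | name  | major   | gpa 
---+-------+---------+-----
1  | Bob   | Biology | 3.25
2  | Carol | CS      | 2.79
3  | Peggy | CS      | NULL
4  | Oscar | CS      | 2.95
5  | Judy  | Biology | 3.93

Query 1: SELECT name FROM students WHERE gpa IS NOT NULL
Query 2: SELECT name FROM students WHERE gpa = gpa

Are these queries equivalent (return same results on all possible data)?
Yes, equivalent

Both queries return: [('Bob',), ('Carol',), ('Judy',), ('Oscar',)]

Reason: IS NOT NULL vs self-equality (both exclude NULLs)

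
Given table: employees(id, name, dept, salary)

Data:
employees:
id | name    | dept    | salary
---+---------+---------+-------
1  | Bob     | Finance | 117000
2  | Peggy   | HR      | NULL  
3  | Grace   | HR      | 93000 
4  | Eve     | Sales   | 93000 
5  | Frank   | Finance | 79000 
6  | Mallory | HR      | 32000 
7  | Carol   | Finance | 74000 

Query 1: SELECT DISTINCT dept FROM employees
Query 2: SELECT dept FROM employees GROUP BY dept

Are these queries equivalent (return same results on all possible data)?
Yes, equivalent

Both queries return: [('Finance',), ('HR',), ('Sales',)]

Reason: Both get unique depts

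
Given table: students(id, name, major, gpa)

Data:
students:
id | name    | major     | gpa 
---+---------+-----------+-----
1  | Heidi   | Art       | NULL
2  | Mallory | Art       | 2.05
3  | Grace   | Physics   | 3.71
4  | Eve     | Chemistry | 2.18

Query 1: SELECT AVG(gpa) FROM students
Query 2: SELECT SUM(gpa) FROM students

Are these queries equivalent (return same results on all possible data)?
No, not equivalent

Query 1 returns: [(2.6466666666666665,)]
Query 2 returns: [(7.9399999999999995,)]

Reason: AVG vs SUM give different aggregate values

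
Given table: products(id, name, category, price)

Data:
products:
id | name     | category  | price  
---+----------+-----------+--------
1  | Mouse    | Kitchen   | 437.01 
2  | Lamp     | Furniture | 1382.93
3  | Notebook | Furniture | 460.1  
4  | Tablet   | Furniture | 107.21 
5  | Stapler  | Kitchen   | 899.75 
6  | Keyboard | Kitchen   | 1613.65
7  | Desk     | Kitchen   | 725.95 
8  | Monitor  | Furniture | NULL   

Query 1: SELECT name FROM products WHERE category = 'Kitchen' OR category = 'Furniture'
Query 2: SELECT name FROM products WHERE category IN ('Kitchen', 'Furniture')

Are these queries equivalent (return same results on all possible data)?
Yes, equivalent

Both queries return: [('Desk',), ('Keyboard',), ('Lamp',), ('Monitor',), ('Mouse',), ('Notebook',), ('Stapler',), ('Tablet',)]

Reason: OR vs IN are equivalent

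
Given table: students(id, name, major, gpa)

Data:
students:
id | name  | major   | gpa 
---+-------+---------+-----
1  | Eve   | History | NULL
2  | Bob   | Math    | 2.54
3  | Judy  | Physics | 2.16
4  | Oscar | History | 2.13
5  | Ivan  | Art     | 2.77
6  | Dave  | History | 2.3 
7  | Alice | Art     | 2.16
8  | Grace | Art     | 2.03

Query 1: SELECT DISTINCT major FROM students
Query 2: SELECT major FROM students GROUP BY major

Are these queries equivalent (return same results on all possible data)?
Yes, equivalent

Both queries return: [('Art',), ('History',), ('Math',), ('Physics',)]

Reason: Both get unique majors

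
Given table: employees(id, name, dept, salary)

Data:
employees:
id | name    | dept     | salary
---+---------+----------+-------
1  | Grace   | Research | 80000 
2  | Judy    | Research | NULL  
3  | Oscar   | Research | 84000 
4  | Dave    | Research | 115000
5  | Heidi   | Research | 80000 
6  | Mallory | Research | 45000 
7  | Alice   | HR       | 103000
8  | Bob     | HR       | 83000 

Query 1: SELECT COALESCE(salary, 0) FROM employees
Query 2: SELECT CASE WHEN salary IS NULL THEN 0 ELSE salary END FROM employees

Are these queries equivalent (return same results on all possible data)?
Yes, equivalent

Both queries return: [(0,), (45000,), (80000,), (80000,), (83000,), (84000,), (103000,), (115000,)]

Reason: COALESCE vs CASE for NULL handling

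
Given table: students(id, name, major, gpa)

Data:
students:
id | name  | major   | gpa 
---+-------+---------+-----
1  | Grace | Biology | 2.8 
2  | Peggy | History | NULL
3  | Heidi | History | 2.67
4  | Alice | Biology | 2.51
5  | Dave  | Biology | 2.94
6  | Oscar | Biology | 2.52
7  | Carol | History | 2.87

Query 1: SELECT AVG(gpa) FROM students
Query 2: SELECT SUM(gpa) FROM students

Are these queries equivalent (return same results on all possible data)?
No, not equivalent

Query 1 returns: [(2.7183333333333333,)]
Query 2 returns: [(16.31,)]

Reason: AVG vs SUM give different aggregate values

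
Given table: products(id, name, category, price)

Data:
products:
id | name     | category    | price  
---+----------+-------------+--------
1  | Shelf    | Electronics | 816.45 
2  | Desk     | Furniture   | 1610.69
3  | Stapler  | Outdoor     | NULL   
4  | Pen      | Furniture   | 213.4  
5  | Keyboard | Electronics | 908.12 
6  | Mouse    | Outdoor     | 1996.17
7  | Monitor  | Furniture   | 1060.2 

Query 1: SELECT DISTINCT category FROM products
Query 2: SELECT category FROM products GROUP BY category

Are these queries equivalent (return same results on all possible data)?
Yes, equivalent

Both queries return: [('Electronics',), ('Furniture',), ('Outdoor',)]

Reason: Both get unique categorys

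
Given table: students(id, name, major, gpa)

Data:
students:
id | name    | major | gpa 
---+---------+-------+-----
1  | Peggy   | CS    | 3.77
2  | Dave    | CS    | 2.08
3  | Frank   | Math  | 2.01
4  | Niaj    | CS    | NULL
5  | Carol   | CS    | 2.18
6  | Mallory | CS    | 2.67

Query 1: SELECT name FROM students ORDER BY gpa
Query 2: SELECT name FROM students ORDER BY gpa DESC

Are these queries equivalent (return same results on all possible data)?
No, not equivalent

Query 1 returns: [('Niaj',), ('Frank',), ('Dave',), ('Carol',), ('Mallory',), ('Peggy',)]
Query 2 returns: [('Peggy',), ('Mallory',), ('Carol',), ('Dave',), ('Frank',), ('Niaj',)]

Reason: ASC vs DESC gives opposite ordering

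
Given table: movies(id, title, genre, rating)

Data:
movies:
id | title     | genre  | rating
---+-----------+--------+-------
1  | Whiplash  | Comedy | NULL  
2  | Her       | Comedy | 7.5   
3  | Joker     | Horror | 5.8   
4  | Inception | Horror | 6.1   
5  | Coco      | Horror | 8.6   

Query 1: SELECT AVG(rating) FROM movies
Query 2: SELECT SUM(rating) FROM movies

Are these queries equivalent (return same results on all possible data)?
No, not equivalent

Query 1 returns: [(7.0,)]
Query 2 returns: [(28.0,)]

Reason: AVG vs SUM give different aggregate values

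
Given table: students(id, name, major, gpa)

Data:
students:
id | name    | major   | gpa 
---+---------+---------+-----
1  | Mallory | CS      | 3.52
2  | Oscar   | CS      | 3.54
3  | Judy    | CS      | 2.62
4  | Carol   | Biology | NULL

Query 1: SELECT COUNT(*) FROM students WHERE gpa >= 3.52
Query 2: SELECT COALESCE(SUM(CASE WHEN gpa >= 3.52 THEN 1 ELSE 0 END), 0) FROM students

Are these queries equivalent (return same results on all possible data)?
Yes, equivalent

Both queries return: [(2,)]

Reason: COUNT with WHERE vs conditional SUM (COALESCE handles empty-table NULL)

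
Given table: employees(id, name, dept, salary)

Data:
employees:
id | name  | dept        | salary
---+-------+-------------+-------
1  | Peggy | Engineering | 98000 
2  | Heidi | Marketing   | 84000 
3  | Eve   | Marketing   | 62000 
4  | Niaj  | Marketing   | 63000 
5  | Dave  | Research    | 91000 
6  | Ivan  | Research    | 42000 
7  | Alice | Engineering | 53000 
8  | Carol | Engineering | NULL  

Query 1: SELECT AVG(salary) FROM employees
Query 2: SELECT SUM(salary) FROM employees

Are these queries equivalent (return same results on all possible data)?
No, not equivalent

Query 1 returns: [(70428.57142857143,)]
Query 2 returns: [(493000,)]

Reason: AVG vs SUM give different aggregate values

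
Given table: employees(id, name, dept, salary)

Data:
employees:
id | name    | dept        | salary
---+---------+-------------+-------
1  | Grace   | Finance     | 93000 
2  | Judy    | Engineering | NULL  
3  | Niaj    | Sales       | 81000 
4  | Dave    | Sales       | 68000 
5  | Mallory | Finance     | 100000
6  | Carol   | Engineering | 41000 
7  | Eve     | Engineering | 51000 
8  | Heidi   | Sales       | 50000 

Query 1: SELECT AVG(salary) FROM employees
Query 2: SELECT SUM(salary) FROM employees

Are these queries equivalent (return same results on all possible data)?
No, not equivalent

Query 1 returns: [(69142.85714285714,)]
Query 2 returns: [(484000,)]

Reason: AVG vs SUM give different aggregate values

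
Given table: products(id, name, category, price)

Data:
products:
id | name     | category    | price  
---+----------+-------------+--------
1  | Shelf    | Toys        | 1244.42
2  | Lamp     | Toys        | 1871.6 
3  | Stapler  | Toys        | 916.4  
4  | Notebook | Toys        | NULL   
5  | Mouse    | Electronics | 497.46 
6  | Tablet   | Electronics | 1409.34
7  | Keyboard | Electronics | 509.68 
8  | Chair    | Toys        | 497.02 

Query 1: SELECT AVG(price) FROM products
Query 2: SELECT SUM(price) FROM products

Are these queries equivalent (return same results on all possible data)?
No, not equivalent

Query 1 returns: [(992.2742857142857,)]
Query 2 returns: [(6945.92,)]

Reason: AVG vs SUM give different aggregate values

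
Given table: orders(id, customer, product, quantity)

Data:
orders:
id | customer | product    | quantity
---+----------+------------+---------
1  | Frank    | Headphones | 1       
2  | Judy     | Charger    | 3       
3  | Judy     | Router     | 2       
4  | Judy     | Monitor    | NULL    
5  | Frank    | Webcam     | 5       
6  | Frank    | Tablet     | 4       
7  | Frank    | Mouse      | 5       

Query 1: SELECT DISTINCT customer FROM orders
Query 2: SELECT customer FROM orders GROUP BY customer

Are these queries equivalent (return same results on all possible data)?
Yes, equivalent

Both queries return: [('Frank',), ('Judy',)]

Reason: Both get unique customers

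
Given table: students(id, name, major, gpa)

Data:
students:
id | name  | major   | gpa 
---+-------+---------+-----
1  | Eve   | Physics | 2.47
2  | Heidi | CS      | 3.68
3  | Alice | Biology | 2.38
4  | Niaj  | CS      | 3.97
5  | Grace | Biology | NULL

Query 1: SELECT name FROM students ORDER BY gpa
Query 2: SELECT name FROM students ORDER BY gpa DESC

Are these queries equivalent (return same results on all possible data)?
No, not equivalent

Query 1 returns: [('Grace',), ('Alice',), ('Eve',), ('Heidi',), ('Niaj',)]
Query 2 returns: [('Niaj',), ('Heidi',), ('Eve',), ('Alice',), ('Grace',)]

Reason: ASC vs DESC gives opposite ordering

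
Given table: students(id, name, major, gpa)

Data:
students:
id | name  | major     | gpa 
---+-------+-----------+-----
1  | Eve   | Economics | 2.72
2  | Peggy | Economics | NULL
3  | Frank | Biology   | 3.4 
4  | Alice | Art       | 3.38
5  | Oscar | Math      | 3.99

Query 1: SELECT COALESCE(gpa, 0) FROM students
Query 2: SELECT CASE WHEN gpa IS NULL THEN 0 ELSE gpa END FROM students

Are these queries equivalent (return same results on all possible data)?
Yes, equivalent

Both queries return: [(0,), (2.72,), (3.38,), (3.4,), (3.99,)]

Reason: COALESCE vs CASE for NULL handling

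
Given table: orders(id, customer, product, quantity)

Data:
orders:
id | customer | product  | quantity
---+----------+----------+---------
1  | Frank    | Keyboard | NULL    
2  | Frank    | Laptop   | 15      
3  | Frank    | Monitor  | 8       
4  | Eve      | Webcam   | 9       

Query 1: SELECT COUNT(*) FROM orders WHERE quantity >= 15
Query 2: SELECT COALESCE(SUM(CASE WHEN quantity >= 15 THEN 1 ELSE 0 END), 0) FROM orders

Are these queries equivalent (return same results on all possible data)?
Yes, equivalent

Both queries return: [(1,)]

Reason: COUNT with WHERE vs conditional SUM (COALESCE handles empty-table NULL)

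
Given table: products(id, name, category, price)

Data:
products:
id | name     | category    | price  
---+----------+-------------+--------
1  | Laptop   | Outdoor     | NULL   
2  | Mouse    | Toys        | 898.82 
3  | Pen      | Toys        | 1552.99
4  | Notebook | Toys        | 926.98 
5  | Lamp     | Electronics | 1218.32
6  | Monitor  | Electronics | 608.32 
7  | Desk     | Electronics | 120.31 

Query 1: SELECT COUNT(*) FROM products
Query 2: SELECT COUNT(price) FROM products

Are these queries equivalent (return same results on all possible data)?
No, not equivalent

Query 1 returns: [(7,)]
Query 2 returns: [(6,)]

Reason: COUNT(*) includes NULLs, COUNT(column) excludes them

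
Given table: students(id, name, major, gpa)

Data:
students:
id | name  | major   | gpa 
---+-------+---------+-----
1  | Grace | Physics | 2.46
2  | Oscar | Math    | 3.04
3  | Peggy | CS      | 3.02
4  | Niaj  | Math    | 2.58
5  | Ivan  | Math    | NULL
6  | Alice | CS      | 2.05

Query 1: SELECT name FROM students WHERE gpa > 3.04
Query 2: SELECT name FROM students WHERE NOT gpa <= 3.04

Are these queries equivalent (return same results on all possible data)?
Yes, equivalent

Both queries return: []

Reason: Both filter gpa > 3.04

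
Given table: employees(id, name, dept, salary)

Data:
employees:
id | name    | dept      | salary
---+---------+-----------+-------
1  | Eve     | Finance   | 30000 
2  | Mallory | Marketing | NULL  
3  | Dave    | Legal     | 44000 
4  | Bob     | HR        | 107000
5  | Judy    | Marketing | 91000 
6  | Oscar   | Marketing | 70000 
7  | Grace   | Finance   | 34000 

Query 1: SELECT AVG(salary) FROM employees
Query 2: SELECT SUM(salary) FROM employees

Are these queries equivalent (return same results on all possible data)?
No, not equivalent

Query 1 returns: [(62666.666666666664,)]
Query 2 returns: [(376000,)]

Reason: AVG vs SUM give different aggregate values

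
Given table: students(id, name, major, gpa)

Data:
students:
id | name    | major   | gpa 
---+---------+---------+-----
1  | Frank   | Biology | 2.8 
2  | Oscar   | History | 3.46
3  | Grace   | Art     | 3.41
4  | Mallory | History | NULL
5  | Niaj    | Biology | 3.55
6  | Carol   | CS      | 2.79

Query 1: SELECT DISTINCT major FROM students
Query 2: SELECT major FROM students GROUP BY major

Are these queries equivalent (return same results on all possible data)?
Yes, equivalent

Both queries return: [('Art',), ('Biology',), ('CS',), ('History',)]

Reason: Both get unique majors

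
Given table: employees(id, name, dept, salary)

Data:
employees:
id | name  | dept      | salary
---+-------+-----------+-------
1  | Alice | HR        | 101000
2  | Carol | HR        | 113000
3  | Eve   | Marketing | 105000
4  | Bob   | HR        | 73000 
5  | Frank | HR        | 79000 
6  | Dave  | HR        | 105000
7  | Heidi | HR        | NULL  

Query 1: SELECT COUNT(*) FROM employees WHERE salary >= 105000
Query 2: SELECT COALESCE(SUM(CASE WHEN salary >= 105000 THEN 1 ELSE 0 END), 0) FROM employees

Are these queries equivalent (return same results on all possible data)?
Yes, equivalent

Both queries return: [(3,)]

Reason: COUNT with WHERE vs conditional SUM (COALESCE handles empty-table NULL)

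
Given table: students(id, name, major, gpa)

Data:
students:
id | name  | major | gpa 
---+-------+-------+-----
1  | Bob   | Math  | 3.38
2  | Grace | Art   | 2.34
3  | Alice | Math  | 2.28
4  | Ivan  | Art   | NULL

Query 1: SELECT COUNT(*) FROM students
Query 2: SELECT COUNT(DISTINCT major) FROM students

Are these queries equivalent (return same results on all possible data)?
No, not equivalent

Query 1 returns: [(4,)]
Query 2 returns: [(2,)]

Reason: COUNT(*) counts rows, COUNT(DISTINCT major) counts unique majors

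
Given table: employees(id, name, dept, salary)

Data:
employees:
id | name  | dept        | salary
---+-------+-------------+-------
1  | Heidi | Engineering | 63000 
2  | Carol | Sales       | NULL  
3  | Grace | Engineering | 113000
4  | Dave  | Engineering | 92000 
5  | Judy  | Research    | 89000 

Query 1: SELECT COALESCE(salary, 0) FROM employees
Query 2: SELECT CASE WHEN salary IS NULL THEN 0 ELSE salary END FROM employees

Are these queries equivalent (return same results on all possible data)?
Yes, equivalent

Both queries return: [(0,), (63000,), (89000,), (92000,), (113000,)]

Reason: COALESCE vs CASE for NULL handling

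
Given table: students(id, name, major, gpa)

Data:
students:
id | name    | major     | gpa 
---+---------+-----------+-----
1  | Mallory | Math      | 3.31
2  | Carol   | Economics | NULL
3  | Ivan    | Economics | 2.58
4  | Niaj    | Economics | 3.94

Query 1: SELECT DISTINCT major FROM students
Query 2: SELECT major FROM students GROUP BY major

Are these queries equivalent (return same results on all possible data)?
Yes, equivalent

Both queries return: [('Economics',), ('Math',)]

Reason: Both get unique majors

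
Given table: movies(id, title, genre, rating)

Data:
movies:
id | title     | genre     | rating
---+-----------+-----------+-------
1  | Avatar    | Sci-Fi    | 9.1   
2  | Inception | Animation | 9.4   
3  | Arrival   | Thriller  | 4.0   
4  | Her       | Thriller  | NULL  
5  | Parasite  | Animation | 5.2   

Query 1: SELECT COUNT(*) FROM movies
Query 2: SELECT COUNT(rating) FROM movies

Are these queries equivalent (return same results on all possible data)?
No, not equivalent

Query 1 returns: [(5,)]
Query 2 returns: [(4,)]

Reason: COUNT(*) includes NULLs, COUNT(column) excludes them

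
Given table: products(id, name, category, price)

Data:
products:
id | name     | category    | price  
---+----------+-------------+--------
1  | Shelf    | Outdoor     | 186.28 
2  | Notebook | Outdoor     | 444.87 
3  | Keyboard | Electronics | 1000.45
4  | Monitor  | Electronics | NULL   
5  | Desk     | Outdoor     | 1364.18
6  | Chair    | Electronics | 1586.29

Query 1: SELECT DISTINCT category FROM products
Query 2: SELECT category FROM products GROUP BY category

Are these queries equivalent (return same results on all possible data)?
Yes, equivalent

Both queries return: [('Electronics',), ('Outdoor',)]

Reason: Both get unique categorys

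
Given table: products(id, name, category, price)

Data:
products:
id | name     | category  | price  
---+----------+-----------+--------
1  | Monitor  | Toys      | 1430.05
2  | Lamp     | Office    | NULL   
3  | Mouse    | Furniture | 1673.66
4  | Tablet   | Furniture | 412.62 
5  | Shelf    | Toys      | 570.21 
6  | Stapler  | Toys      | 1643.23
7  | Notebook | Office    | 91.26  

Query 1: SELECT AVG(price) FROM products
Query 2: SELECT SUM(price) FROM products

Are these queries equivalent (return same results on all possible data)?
No, not equivalent

Query 1 returns: [(970.1716666666666,)]
Query 2 returns: [(5821.03,)]

Reason: AVG vs SUM give different aggregate values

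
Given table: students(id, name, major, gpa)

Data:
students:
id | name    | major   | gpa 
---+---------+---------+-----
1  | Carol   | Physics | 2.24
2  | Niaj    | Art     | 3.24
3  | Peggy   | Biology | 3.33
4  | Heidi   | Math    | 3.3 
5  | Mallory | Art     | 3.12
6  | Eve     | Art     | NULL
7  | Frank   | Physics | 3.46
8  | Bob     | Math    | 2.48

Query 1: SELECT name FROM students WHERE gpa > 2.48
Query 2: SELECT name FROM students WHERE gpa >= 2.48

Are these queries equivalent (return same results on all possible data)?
No, not equivalent

Query 1 returns: [('Niaj',), ('Peggy',), ('Heidi',), ('Mallory',), ('Frank',)]
Query 2 returns: [('Niaj',), ('Peggy',), ('Heidi',), ('Mallory',), ('Frank',), ('Bob',)]

Reason: > vs >= gives different results when gpa = 2.48 exists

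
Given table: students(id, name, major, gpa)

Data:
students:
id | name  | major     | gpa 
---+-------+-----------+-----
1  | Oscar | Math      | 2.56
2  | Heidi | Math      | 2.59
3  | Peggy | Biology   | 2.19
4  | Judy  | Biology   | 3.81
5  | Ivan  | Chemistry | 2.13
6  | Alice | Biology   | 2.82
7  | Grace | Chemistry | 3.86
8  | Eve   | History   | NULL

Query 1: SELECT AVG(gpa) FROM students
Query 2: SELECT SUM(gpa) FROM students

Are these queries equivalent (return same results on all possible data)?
No, not equivalent

Query 1 returns: [(2.8514285714285714,)]
Query 2 returns: [(19.96,)]

Reason: AVG vs SUM give different aggregate values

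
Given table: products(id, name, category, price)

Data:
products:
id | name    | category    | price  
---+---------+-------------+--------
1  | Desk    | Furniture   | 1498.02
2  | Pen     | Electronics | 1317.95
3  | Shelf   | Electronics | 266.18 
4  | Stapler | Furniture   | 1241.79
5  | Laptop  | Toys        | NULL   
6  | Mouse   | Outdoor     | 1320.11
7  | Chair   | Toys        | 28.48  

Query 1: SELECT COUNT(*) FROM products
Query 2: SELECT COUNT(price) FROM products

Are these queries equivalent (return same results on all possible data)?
No, not equivalent

Query 1 returns: [(7,)]
Query 2 returns: [(6,)]

Reason: COUNT(*) includes NULLs, COUNT(column) excludes them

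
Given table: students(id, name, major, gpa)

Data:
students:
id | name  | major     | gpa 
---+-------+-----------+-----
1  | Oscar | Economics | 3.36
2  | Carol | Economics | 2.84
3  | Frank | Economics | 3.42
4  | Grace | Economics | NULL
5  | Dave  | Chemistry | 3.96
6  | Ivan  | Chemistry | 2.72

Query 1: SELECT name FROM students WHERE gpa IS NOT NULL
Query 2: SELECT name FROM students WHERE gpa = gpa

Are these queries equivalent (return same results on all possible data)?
Yes, equivalent

Both queries return: [('Carol',), ('Dave',), ('Frank',), ('Ivan',), ('Oscar',)]

Reason: IS NOT NULL vs self-equality (both exclude NULLs)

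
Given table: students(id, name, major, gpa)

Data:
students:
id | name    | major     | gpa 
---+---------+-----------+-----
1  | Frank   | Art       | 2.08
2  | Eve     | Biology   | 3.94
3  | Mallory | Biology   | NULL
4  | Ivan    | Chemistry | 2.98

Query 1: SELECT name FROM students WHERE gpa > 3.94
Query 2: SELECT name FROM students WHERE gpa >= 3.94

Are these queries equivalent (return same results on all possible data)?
No, not equivalent

Query 1 returns: []
Query 2 returns: [('Eve',)]

Reason: > vs >= gives different results when gpa = 3.94 exists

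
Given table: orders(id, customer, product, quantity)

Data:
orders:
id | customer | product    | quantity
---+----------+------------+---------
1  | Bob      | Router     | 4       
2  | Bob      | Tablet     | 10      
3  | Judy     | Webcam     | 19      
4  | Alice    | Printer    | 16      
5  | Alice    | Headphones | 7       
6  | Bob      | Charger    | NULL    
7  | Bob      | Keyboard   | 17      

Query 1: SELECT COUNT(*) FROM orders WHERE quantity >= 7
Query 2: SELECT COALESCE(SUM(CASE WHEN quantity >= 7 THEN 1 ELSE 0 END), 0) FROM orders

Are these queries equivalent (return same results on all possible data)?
Yes, equivalent

Both queries return: [(5,)]

Reason: COUNT with WHERE vs conditional SUM (COALESCE handles empty-table NULL)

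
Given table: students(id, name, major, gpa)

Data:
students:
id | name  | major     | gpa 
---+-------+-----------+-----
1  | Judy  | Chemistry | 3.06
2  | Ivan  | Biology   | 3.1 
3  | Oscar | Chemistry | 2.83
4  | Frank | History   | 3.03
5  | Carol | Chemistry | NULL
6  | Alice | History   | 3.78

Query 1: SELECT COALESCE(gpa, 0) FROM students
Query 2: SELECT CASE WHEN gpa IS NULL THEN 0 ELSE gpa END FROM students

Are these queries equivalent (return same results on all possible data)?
Yes, equivalent

Both queries return: [(0,), (2.83,), (3.03,), (3.06,), (3.1,), (3.78,)]

Reason: COALESCE vs CASE for NULL handling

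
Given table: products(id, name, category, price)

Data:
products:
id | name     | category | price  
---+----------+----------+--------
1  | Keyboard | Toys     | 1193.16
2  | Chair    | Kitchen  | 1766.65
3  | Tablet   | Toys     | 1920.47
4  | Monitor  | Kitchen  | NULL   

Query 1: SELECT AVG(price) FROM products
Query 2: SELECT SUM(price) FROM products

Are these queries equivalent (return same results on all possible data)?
No, not equivalent

Query 1 returns: [(1626.7600000000002,)]
Query 2 returns: [(4880.280000000001,)]

Reason: AVG vs SUM give different aggregate values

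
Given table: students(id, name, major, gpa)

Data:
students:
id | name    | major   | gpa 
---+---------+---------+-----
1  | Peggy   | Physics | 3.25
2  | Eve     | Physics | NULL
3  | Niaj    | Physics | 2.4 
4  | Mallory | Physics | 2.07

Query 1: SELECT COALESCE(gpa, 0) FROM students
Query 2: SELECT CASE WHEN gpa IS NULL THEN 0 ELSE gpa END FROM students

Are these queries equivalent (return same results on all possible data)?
Yes, equivalent

Both queries return: [(0,), (2.07,), (2.4,), (3.25,)]

Reason: COALESCE vs CASE for NULL handling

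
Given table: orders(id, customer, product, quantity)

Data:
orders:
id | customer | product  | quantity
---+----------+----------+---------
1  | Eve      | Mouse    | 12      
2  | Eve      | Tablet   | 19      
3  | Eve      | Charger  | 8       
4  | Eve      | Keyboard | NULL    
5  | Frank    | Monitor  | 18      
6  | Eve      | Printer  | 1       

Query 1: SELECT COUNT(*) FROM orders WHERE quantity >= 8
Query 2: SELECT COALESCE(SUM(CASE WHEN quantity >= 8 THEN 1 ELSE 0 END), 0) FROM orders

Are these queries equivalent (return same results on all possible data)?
Yes, equivalent

Both queries return: [(4,)]

Reason: COUNT with WHERE vs conditional SUM (COALESCE handles empty-table NULL)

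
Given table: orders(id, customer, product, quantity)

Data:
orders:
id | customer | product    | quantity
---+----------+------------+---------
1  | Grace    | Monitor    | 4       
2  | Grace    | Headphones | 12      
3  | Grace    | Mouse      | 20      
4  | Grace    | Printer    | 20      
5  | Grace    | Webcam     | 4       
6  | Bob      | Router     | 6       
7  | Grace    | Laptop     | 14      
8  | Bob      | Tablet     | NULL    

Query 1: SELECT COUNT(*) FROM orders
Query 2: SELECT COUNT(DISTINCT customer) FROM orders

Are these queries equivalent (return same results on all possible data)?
No, not equivalent

Query 1 returns: [(8,)]
Query 2 returns: [(2,)]

Reason: COUNT(*) counts rows, COUNT(DISTINCT customer) counts unique customers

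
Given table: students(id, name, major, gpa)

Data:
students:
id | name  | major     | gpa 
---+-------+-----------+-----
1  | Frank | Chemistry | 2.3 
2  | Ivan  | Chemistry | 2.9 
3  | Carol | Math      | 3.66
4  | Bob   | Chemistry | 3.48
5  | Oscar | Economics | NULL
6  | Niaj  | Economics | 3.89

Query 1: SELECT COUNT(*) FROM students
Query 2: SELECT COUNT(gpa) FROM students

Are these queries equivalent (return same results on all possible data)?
No, not equivalent

Query 1 returns: [(6,)]
Query 2 returns: [(5,)]

Reason: COUNT(*) includes NULLs, COUNT(column) excludes them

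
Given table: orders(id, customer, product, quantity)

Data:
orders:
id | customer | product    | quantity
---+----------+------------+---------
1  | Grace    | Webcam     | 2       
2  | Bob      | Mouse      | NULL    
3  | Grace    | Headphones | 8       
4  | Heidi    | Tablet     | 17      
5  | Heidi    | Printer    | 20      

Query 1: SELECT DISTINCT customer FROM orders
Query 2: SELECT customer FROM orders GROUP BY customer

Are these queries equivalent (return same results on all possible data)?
Yes, equivalent

Both queries return: [('Bob',), ('Grace',), ('Heidi',)]

Reason: Both get unique customers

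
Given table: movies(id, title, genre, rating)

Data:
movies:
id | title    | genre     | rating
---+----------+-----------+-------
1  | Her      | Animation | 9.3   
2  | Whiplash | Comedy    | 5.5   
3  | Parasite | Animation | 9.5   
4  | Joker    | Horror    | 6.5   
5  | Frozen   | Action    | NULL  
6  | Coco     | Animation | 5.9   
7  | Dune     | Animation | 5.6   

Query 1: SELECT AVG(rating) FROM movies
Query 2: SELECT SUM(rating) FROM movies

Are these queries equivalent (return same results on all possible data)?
No, not equivalent

Query 1 returns: [(7.05,)]
Query 2 returns: [(42.3,)]

Reason: AVG vs SUM give different aggregate values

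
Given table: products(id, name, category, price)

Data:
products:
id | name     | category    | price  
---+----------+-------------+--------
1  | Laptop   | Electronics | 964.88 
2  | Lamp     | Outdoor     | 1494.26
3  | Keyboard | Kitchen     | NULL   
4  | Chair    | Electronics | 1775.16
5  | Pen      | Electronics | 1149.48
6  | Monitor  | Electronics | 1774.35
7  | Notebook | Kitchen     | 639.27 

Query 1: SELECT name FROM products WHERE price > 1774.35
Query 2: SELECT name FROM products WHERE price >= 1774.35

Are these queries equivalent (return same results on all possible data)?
No, not equivalent

Query 1 returns: [('Chair',)]
Query 2 returns: [('Chair',), ('Monitor',)]

Reason: > vs >= gives different results when price = 1774.35 exists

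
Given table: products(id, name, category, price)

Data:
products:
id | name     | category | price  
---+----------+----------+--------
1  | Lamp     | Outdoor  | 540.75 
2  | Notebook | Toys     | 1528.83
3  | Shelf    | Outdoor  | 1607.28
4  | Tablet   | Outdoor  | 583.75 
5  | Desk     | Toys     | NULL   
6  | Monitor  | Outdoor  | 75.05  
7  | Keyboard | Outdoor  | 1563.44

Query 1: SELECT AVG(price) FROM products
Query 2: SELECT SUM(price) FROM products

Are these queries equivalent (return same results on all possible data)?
No, not equivalent

Query 1 returns: [(983.1833333333334,)]
Query 2 returns: [(5899.1,)]

Reason: AVG vs SUM give different aggregate values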